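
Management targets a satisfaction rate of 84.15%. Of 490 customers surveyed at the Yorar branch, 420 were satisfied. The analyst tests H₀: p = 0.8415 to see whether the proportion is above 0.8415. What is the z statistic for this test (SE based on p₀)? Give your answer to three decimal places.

z = 0.948

p̂ = 420/490 ≈ 0.85714.
Standard error under H₀: √(0.8415×0.1585/490) = 0.01650.
z = (0.85714 − 0.8415)/0.01650 = 0.01564/0.01650 = 0.948.
p-value = P(Z > 0.948) ≈ 0.1715.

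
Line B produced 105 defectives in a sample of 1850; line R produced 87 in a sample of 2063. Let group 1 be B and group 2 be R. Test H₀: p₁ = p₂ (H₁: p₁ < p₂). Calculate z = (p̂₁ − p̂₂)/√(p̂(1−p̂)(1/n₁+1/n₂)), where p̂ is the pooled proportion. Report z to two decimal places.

z = 2.11

p̂₁ = 105/1850 = 0.05676, p̂₂ = 87/2063 = 0.04217.
Pooled p̂ = (105+87)/(1850+2063) = 192/3913 = 0.04907.
SE = √(p̂(1−p̂)(1/n₁+1/n₂)) = √(0.04907·0.95093·0.00102527) = √(4.78388e-05) = 0.00692.
z = (0.05676 − 0.04217)/0.00692 = 0.01459/0.00692 = 2.11.
p-value = P(Z < 2.109) ≈ 0.9825.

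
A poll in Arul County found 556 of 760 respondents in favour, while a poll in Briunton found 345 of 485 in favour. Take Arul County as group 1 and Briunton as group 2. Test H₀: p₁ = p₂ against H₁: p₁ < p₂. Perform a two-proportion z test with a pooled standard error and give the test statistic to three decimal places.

p̂₁ = 556/760 ≈ 0.73158, p̂₂ = 345/485 ≈ 0.71134.
Pooled p̂ = (556+345)/(760+485) = 901/1245 = 0.72369.
SE = √(0.199961 × 0.00337765) = 0.02599.
z = (0.73158 − 0.71134)/0.02599 = 0.02024/0.02599 = 0.779.
p-value = P(Z < 0.779) ≈ 0.7819.

z = 0.779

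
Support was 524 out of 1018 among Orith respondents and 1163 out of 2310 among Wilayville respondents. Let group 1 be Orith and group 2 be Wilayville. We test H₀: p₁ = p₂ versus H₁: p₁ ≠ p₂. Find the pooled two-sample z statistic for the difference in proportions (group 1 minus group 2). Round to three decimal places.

p̂₁ = 524/1018 ≈ 0.51473, p̂₂ = 1163/2310 ≈ 0.50346.
Pooled p̂ = (524+1163)/(1018+2310) = 1687/3328 = 0.50691.
SE = √(0.249952 × 0.00141522) = 0.01881.
z = (0.51473 − 0.50346)/0.01881 = 0.01127/0.01881 = 0.599.

z = 0.599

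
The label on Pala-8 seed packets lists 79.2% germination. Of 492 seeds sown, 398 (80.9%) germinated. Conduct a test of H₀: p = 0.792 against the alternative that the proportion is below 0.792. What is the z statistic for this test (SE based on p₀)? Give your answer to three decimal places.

p̂ = 398/492 ≈ 0.80894.
Under H₀, SE = √(0.792·0.208/492) = √(0.000334829) = 0.01830.
z = (0.80894 − 0.792)/0.01830 = 0.01694/0.01830 = 0.926.
p-value = P(Z < 0.926) ≈ 0.8228.

z = 0.926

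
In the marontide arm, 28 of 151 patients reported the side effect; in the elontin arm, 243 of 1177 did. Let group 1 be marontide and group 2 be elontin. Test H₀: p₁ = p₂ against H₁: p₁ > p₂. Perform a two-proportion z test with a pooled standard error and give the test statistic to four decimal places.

z = -0.6036

p̂₁ = 28/151 ≈ 0.185430, p̂₂ = 243/1177 ≈ 0.206457.
Pooled p̂ = (28+243)/(151+1177) = 271/1328 = 0.204066.
SE = √(p̂(1−p̂)(1/n₁+1/n₂)) = √(0.204066·0.795934·0.00747213) = √(0.00121365) = 0.034837.
z = (0.185430 − 0.206457)/0.034837 = -0.021027/0.034837 = -0.6036.
p-value = P(Z > -0.604) ≈ 0.7269.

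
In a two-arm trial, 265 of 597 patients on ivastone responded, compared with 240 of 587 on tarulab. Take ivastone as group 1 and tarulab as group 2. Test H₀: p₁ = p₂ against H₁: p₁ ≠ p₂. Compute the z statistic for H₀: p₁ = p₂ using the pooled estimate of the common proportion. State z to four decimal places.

p̂₁ = 265/597 ≈ 0.443886, p̂₂ = 240/587 ≈ 0.408859.
Pooled p̂ = (265+240)/(597+587) = 505/1184 = 0.426520.
SE = √(p̂(1−p̂)(1/n₁+1/n₂)) = √(0.426520·0.573480·0.00337862) = √(0.000826413) = 0.028747.
z = (0.443886 − 0.408859)/0.028747 = 0.035027/0.028747 = 1.2185.

z = 1.2185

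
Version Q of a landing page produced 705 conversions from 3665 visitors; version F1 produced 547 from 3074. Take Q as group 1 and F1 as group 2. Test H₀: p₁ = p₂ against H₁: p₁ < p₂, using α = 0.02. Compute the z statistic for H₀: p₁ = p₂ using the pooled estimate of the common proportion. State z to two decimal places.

p̂₁ = 705/3665 = 0.19236, p̂₂ = 547/3074 = 0.17794.
Pooled p̂ = (705+547)/(3665+3074) = 1252/6739 = 0.18578.
SE = √(p̂(1−p̂)(1/n₁+1/n₂)) = √(0.18578·0.81422·0.00059816) = √(9.04828e-05) = 0.00951.
z = (0.19236 − 0.17794)/0.00951 = 0.01442/0.00951 = 1.52.
p-value = P(Z < 1.516) ≈ 0.9352, so at α = 0.02 we fail to reject H₀.

z = 1.52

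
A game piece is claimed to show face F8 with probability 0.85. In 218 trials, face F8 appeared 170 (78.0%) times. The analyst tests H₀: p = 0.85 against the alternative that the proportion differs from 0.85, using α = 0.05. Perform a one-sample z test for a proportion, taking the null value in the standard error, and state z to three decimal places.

p̂ = 170/218 ≈ 0.77982.
Standard error under H₀: √(0.85×0.15/218) = 0.02418.
z = (0.77982 − 0.85)/0.02418 = -0.07018/0.02418 = -2.902.
Two-sided p-value ≈ 2·Φ(−2.902) = 0.0037. With α = 0.05, reject H₀.

z = -2.902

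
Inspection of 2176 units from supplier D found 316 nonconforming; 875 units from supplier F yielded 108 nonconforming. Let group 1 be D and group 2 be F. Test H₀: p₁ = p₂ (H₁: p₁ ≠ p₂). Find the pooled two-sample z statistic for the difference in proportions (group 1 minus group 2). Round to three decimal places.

p̂₁ = 316/2176 ≈ 0.145221, p̂₂ = 108/875 ≈ 0.123429.
Pooled p̂ = (316+108)/(2176+875) = 424/3051 = 0.138971.
SE = √(0.119658 × 0.00160242) = 0.013847.
z = (0.145221 − 0.123429)/0.013847 = 0.021792/0.013847 = 1.574.

z = 1.574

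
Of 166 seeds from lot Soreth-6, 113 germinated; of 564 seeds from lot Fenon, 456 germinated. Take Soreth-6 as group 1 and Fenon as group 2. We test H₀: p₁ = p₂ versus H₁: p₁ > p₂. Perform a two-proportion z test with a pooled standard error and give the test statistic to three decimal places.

p̂₁ = 113/166 = 0.680723, p̂₂ = 456/564 = 0.808511.
Pooled p̂ = (113+456)/(166+564) = 569/730 = 0.779452.
SE = √(0.171907 × 0.00779715) = 0.036611.
z = (0.680723 − 0.808511)/0.036611 = -0.127788/0.036611 = -3.490.
p-value = P(Z > -3.490) ≈ 0.9998.

z = -3.490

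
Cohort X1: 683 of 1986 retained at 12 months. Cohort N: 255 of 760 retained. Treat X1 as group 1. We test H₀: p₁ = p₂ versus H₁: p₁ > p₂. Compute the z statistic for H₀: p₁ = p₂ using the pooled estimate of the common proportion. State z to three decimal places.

p̂₁ = 683/1986 = 0.34391, p̂₂ = 255/760 = 0.33553.
Pooled p̂ = (683+255)/(1986+760) = 938/2746 = 0.34159.
SE = √(0.224906 × 0.00181931) = 0.02023.
z = (0.34391 − 0.33553)/0.02023 = 0.00838/0.02023 = 0.414.
p-value = P(Z > 0.414) ≈ 0.3393.

z = 0.414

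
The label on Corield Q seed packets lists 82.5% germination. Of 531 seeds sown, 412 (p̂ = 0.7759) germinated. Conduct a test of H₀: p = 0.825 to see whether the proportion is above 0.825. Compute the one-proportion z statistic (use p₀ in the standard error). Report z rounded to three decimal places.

p̂ = 412/531 ≈ 0.77589.
Under H₀, SE = √(0.825·0.175/531) = √(0.000271893) = 0.01649.
z = (0.77589 − 0.825)/0.01649 = -0.04911/0.01649 = -2.978.

z = -2.978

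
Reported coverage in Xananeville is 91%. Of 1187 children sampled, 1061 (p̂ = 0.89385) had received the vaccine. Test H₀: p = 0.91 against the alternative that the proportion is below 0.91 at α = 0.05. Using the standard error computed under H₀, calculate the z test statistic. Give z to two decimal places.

z = -1.94

p̂ = 1061/1187 = 0.8939.
Standard error under H₀: √(0.91×0.09/1187) = 0.0083.
z = (0.8939 − 0.91)/0.0083 = -0.0161/0.0083 = -1.94.
p-value = P(Z < -1.944) ≈ 0.0259, so at α = 0.05 we reject H₀.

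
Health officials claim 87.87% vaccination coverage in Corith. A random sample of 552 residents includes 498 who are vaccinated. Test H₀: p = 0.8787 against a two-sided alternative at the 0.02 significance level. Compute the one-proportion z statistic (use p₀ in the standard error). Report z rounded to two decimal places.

z = 1.69

p̂ = 498/552 ≈ 0.9022.
SE = √(p₀(1−p₀)/n) = √(0.10659/552) = 0.0139.
z = (0.9022 − 0.8787)/0.0139 = 0.0235/0.0139 = 1.69.
p-value = 2·P(Z > 1.689) ≈ 0.0912; since p > α = 0.02, fail to reject H₀.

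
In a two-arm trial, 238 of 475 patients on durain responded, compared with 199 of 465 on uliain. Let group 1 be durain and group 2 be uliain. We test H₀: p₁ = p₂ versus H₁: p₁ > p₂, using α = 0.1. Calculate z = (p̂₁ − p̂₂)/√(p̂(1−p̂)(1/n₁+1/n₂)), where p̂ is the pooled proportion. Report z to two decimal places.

p̂₁ = 238/475 ≈ 0.5011, p̂₂ = 199/465 ≈ 0.4280.
Pooled p̂ = (238+199)/(475+465) = 437/940 = 0.4649.
SE = √(p̂(1−p̂)(1/n₁+1/n₂)) = √(0.4649·0.5351·0.0042558) = √(0.00105871) = 0.0325.
z = (0.5011 − 0.4280)/0.0325 = 0.0731/0.0325 = 2.25.
p-value = P(Z > 2.246) ≈ 0.0123; since p < α = 0.1, reject H₀.

z = 2.25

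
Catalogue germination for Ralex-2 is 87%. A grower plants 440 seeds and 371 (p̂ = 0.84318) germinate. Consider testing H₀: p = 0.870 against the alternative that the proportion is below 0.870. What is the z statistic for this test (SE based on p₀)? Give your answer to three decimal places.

p̂ = 371/440 = 0.84318.
SE = √(p₀(1−p₀)/n) = √(0.1131/440) = 0.01603.
z = (0.84318 − 0.87)/0.01603 = -0.02682/0.01603 = -1.673.
p-value = P(Z < -1.673) ≈ 0.0472.

z = -1.673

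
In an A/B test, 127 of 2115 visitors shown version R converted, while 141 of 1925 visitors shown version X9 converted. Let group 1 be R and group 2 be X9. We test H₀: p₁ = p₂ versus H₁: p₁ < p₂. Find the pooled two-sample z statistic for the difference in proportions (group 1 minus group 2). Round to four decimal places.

z = -1.6837

p̂₁ = 127/2115 = 0.060047, p̂₂ = 141/1925 = 0.073247.
Pooled p̂ = (127+141)/(2115+1925) = 268/4040 = 0.066337.
SE = √(0.0619361 × 0.000992294) = 0.007840.
z = (0.060047 − 0.073247)/0.007840 = -0.013200/0.007840 = -1.6837.
p-value = P(Z < -1.684) ≈ 0.0461.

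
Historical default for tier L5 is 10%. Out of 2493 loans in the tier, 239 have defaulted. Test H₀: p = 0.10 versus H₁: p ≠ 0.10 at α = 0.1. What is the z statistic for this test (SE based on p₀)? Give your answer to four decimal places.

p̂ = 239/2493 = 0.0958684.
SE = √(p₀(1−p₀)/n) = √(0.09/2493) = 0.0060084.
z = (0.0958684 − 0.1)/0.0060084 = -0.0041316/0.0060084 = -0.6876.
Two-sided p-value ≈ 2·Φ(−0.688) = 0.4917; since p > α = 0.1, fail to reject H₀.

z = -0.6876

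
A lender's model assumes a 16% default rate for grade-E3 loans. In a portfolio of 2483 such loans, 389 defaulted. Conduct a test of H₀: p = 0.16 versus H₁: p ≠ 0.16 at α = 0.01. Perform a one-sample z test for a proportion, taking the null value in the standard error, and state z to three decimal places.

p̂ = 389/2483 = 0.156665.
Under H₀, SE = √(0.16·0.84/2483) = √(5.41281e-05) = 0.007357.
z = (0.156665 − 0.16)/0.007357 = -0.003335/0.007357 = -0.453.
Two-sided p-value ≈ 2·Φ(−0.453) = 0.6504. With α = 0.01, fail to reject H₀.

z = -0.453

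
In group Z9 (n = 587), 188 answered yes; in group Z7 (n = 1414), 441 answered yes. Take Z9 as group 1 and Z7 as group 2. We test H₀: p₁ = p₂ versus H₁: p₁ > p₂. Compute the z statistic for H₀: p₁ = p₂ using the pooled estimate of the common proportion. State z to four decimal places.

p̂₁ = 188/587 ≈ 0.3202726, p̂₂ = 441/1414 ≈ 0.3118812.
Pooled p̂ = (188+441)/(587+1414) = 629/2001 = 0.3143428.
SE = √(0.215531 × 0.00241079) = 0.0227948.
z = (0.3202726 − 0.3118812)/0.0227948 = 0.0083914/0.0227948 = 0.3681.
p-value = P(Z > 0.368) ≈ 0.3564.

z = 0.3681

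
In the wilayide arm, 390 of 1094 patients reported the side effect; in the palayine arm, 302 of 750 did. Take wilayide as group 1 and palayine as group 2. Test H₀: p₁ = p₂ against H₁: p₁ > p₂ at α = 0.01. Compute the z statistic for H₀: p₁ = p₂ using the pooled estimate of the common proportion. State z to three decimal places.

z = -2.012

p̂₁ = 390/1094 ≈ 0.35649, p̂₂ = 302/750 ≈ 0.40267.
Pooled p̂ = (390+302)/(1094+750) = 692/1844 = 0.37527.
SE = √(p̂(1−p̂)(1/n₁+1/n₂)) = √(0.37527·0.62473·0.00224741) = √(0.000526889) = 0.02295.
z = (0.35649 − 0.40267)/0.02295 = -0.04618/0.02295 = -2.012.
p-value = P(Z > -2.012) ≈ 0.9779, so at α = 0.01 we fail to reject H₀.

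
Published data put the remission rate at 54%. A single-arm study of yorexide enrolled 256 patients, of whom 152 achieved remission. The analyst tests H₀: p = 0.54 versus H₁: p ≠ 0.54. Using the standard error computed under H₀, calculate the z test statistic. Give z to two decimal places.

p̂ = 152/256 = 0.5938.
SE = √(p₀(1−p₀)/n) = √(0.2484/256) = 0.0311.
z = (0.5938 − 0.54)/0.0311 = 0.0538/0.0311 = 1.73.

z = 1.73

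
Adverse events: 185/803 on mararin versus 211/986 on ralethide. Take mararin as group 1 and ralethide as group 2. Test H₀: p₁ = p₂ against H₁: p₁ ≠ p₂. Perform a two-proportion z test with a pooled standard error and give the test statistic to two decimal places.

p̂₁ = 185/803 ≈ 0.2304, p̂₂ = 211/986 ≈ 0.2140.
Pooled p̂ = (185+211)/(803+986) = 396/1789 = 0.2214.
SE = √(0.172356 × 0.00225953) = 0.0197.
z = (0.2304 − 0.2140)/0.0197 = 0.0164/0.0197 = 0.83.

z = 0.83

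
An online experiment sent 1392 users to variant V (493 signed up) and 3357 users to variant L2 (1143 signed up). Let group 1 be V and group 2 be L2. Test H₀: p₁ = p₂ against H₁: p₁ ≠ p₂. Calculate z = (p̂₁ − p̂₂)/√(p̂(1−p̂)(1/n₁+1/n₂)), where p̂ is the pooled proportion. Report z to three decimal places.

z = 0.903

p̂₁ = 493/1392 = 0.354167, p̂₂ = 1143/3357 = 0.340483.
Pooled p̂ = (493+1143)/(1392+3357) = 1636/4749 = 0.344494.
SE = √(0.225818 × 0.00101628) = 0.015149.
z = (0.354167 − 0.340483)/0.015149 = 0.013684/0.015149 = 0.903.
p-value = 2·P(Z > 0.903) ≈ 0.3664.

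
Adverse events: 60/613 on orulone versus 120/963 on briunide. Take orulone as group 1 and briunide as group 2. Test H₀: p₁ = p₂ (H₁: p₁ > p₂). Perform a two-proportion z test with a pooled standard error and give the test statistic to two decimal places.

z = -1.63

p̂₁ = 60/613 = 0.0979, p̂₂ = 120/963 = 0.1246.
Pooled p̂ = (60+120)/(613+963) = 180/1576 = 0.1142.
SE = √(p̂(1−p̂)(1/n₁+1/n₂)) = √(0.1142·0.8858·0.00266974) = √(0.000270094) = 0.0164.
z = (0.0979 − 0.1246)/0.0164 = -0.0267/0.0164 = -1.63.
p-value = P(Z > -1.627) ≈ 0.9481.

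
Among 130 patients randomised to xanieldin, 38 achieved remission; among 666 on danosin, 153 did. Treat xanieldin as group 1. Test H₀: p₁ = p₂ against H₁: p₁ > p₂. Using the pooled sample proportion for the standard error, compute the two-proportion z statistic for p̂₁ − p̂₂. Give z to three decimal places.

z = 1.528

p̂₁ = 38/130 = 0.29231, p̂₂ = 153/666 = 0.22973.
Pooled p̂ = (38+153)/(130+666) = 191/796 = 0.23995.
SE = √(p̂(1−p̂)(1/n₁+1/n₂)) = √(0.23995·0.76005·0.00919381) = √(0.00167671) = 0.04095.
z = (0.29231 − 0.22973)/0.04095 = 0.06258/0.04095 = 1.528.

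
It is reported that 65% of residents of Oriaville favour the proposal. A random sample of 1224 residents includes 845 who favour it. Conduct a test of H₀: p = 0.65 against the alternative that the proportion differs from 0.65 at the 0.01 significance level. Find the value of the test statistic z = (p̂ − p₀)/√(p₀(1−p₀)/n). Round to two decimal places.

p̂ = 845/1224 ≈ 0.69036.
Under H₀, SE = √(0.65·0.35/1224) = √(0.000185866) = 0.01363.
z = (0.69036 − 0.65)/0.01363 = 0.04036/0.01363 = 2.96.
Two-sided p-value ≈ 2·Φ(−2.960) = 0.0031, so at α = 0.01 we reject H₀.

z = 2.96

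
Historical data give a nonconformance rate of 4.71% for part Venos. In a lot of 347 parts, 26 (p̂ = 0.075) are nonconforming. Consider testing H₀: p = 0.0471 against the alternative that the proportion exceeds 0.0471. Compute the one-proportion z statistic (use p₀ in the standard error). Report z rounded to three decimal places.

z = 2.447

p̂ = 26/347 ≈ 0.074928.
SE = √(p₀(1−p₀)/n) = √(0.044882/347) = 0.011373.
z = (0.074928 − 0.0471)/0.011373 = 0.027828/0.011373 = 2.447.
p-value = P(Z > 2.447) ≈ 0.0072.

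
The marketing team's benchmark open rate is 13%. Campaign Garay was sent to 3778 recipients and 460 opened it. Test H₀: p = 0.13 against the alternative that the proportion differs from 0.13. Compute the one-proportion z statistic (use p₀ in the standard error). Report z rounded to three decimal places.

p̂ = 460/3778 ≈ 0.12176.
Under H₀, SE = √(0.13·0.87/3778) = √(2.99365e-05) = 0.00547.
z = (0.12176 − 0.13)/0.00547 = -0.00824/0.00547 = -1.506.
p-value = 2·P(Z > 1.506) ≈ 0.1320.

z = -1.506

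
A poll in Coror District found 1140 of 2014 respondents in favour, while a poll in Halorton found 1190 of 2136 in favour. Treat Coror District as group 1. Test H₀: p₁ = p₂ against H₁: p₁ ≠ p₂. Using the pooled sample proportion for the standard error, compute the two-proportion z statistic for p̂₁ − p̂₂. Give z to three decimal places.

z = 0.579

p̂₁ = 1140/2014 = 0.56604, p̂₂ = 1190/2136 = 0.55712.
Pooled p̂ = (1140+1190)/(2014+2136) = 2330/4150 = 0.56145.
SE = √(p̂(1−p̂)(1/n₁+1/n₂)) = √(0.56145·0.43855·0.000964689) = √(0.00023753) = 0.01541.
z = (0.56604 − 0.55712)/0.01541 = 0.00892/0.01541 = 0.579.
p-value = 2·P(Z > 0.579) ≈ 0.5627.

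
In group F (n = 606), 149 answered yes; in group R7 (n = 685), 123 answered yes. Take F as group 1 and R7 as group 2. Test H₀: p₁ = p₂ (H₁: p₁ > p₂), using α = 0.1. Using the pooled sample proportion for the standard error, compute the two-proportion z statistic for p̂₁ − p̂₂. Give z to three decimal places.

z = 2.916

p̂₁ = 149/606 = 0.24587, p̂₂ = 123/685 = 0.17956.
Pooled p̂ = (149+123)/(606+685) = 272/1291 = 0.21069.
SE = √(p̂(1−p̂)(1/n₁+1/n₂)) = √(0.21069·0.78931·0.00311002) = √(0.000517194) = 0.02274.
z = (0.24587 − 0.17956)/0.02274 = 0.06631/0.02274 = 2.916.
p-value = P(Z > 2.916) ≈ 0.0018. With α = 0.1, reject H₀.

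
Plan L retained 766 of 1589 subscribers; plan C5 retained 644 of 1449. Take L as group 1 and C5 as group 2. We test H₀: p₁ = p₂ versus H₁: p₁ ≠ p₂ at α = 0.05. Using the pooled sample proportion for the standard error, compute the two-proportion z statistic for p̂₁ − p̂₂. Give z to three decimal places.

z = 2.077

p̂₁ = 766/1589 = 0.482064, p̂₂ = 644/1449 = 0.444444.
Pooled p̂ = (766+644)/(1589+1449) = 1410/3038 = 0.464121.
SE = √(p̂(1−p̂)(1/n₁+1/n₂)) = √(0.464121·0.535879·0.00131946) = √(0.000328166) = 0.018115.
z = (0.482064 − 0.444444)/0.018115 = 0.037620/0.018115 = 2.077.
p-value = 2·P(Z > 2.077) ≈ 0.0378, so at α = 0.05 we reject H₀.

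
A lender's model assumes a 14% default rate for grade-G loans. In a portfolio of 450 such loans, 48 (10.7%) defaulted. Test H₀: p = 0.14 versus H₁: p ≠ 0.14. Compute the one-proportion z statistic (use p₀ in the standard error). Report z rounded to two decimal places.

p̂ = 48/450 ≈ 0.10667.
Standard error under H₀: √(0.14×0.86/450) = 0.01636.
z = (0.10667 − 0.14)/0.01636 = -0.03333/0.01636 = -2.04.
Two-sided p-value ≈ 2·Φ(−2.038) = 0.0416.

z = -2.04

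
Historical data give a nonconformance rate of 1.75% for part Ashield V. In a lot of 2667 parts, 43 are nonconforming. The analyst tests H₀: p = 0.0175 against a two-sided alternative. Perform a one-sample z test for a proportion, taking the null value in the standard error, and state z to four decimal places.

z = -0.5423

p̂ = 43/2667 ≈ 0.016123.
SE = √(p₀(1−p₀)/n) = √(0.017194/2667) = 0.002539.
z = (0.016123 − 0.0175)/0.002539 = -0.001377/0.002539 = -0.5423.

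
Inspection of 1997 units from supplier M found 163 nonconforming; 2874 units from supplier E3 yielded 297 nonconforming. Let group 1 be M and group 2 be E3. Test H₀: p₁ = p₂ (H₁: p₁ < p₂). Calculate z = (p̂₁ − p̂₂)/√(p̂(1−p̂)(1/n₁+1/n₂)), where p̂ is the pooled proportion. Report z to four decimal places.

z = -2.5492

p̂₁ = 163/1997 ≈ 0.08162243, p̂₂ = 297/2874 ≈ 0.10334029.
Pooled p̂ = (163+297)/(1997+2874) = 460/4871 = 0.09443646.
SE = √(p̂(1−p̂)(1/n₁+1/n₂)) = √(0.09443646·0.90556354·0.000848698) = √(7.25792e-05) = 0.00851934.
z = (0.08162243 − 0.10334029)/0.00851934 = -0.02171786/0.00851934 = -2.5492.
p-value = P(Z < -2.549) ≈ 0.0054.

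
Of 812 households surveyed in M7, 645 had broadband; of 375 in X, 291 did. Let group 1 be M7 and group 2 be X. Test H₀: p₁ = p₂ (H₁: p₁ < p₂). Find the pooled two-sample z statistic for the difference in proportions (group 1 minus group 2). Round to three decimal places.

p̂₁ = 645/812 = 0.79433, p̂₂ = 291/375 = 0.77600.
Pooled p̂ = (645+291)/(812+375) = 936/1187 = 0.78854.
SE = √(p̂(1−p̂)(1/n₁+1/n₂)) = √(0.78854·0.21146·0.00389819) = √(0.000649997) = 0.02550.
z = (0.79433 − 0.77600)/0.02550 = 0.01833/0.02550 = 0.719.

z = 0.719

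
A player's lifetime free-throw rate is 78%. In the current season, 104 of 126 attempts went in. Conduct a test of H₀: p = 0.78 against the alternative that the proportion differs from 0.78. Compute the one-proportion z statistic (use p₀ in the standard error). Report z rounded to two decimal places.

p̂ = 104/126 = 0.8254.
Under H₀, SE = √(0.78·0.22/126) = √(0.0013619) = 0.0369.
z = (0.8254 − 0.78)/0.0369 = 0.0454/0.0369 = 1.23.
Two-sided p-value ≈ 2·Φ(−1.230) = 0.2186.

z = 1.23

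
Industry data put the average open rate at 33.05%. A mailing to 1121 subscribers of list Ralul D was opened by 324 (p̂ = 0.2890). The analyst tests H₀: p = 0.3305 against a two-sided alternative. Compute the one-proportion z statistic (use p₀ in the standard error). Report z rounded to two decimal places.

z = -2.95

p̂ = 324/1121 = 0.28903.
SE = √(p₀(1−p₀)/n) = √(0.22127/1121) = 0.01405.
z = (0.28903 − 0.3305)/0.01405 = -0.04147/0.01405 = -2.95.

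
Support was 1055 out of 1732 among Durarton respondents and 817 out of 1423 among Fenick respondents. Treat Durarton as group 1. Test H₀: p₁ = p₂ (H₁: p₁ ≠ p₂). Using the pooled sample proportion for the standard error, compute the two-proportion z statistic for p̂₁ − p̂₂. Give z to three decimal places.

z = 1.991

p̂₁ = 1055/1732 ≈ 0.60912, p̂₂ = 817/1423 ≈ 0.57414.
Pooled p̂ = (1055+817)/(1732+1423) = 1872/3155 = 0.59334.
SE = √(p̂(1−p̂)(1/n₁+1/n₂)) = √(0.59334·0.40666·0.00128011) = √(0.000308873) = 0.01757.
z = (0.60912 − 0.57414)/0.01757 = 0.03498/0.01757 = 1.991.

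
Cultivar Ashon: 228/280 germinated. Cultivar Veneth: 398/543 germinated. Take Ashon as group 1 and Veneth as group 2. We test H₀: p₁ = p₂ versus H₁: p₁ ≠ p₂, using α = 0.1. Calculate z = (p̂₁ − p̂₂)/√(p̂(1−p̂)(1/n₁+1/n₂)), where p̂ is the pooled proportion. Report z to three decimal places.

z = 2.590

p̂₁ = 228/280 ≈ 0.814286, p̂₂ = 398/543 ≈ 0.732965.
Pooled p̂ = (228+398)/(280+543) = 626/823 = 0.760632.
SE = √(0.182071 × 0.00541305) = 0.031394.
z = (0.814286 − 0.732965)/0.031394 = 0.081321/0.031394 = 2.590.
p-value = 2·P(Z > 2.590) ≈ 0.0096. With α = 0.1, reject H₀.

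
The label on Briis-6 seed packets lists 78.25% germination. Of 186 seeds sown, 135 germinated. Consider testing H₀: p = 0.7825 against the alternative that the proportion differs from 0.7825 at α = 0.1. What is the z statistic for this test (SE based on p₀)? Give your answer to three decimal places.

p̂ = 135/186 = 0.72581.
SE = √(p₀(1−p₀)/n) = √(0.17019/186) = 0.03025.
z = (0.72581 − 0.7825)/0.03025 = -0.05669/0.03025 = -1.874.
p-value = 2·P(Z > 1.874) ≈ 0.0609; since p < α = 0.1, reject H₀.

z = -1.874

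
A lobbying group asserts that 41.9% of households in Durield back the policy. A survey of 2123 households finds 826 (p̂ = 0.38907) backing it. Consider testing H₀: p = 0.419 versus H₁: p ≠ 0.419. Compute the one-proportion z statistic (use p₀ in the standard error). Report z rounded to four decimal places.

z = -2.7948

p̂ = 826/2123 ≈ 0.3890721.
SE = √(p₀(1−p₀)/n) = √(0.24344/2123) = 0.0107083.
z = (0.3890721 − 0.419)/0.0107083 = -0.0299279/0.0107083 = -2.7948.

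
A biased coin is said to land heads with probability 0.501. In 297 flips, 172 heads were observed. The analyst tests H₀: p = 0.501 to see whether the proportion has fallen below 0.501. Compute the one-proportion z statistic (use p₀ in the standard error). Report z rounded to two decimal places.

p̂ = 172/297 ≈ 0.5791.
Under H₀, SE = √(0.501·0.499/297) = √(0.000841747) = 0.0290.
z = (0.5791 − 0.501)/0.0290 = 0.0781/0.0290 = 2.69.

z = 2.69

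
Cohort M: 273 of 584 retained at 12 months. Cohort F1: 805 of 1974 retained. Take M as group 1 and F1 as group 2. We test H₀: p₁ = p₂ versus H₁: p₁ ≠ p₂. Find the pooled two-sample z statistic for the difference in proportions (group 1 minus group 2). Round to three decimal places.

p̂₁ = 273/584 ≈ 0.46747, p̂₂ = 805/1974 ≈ 0.40780.
Pooled p̂ = (273+805)/(584+1974) = 1078/2558 = 0.42142.
SE = √(p̂(1−p̂)(1/n₁+1/n₂)) = √(0.42142·0.57858·0.00221891) = √(0.000541028) = 0.02326.
z = (0.46747 − 0.40780)/0.02326 = 0.05967/0.02326 = 2.565.
Two-sided p-value ≈ 2·Φ(−2.565) = 0.0103.

z = 2.565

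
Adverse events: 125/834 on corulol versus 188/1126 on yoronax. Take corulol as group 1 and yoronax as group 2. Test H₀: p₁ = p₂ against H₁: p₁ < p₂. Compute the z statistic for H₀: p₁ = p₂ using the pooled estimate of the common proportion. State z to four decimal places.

p̂₁ = 125/834 = 0.149880, p̂₂ = 188/1126 = 0.166963.
Pooled p̂ = (125+188)/(834+1126) = 313/1960 = 0.159694.
SE = √(p̂(1−p̂)(1/n₁+1/n₂)) = √(0.159694·0.840306·0.00208714) = √(0.000280077) = 0.016736.
z = (0.149880 − 0.166963)/0.016736 = -0.017083/0.016736 = -1.0207.

z = -1.0207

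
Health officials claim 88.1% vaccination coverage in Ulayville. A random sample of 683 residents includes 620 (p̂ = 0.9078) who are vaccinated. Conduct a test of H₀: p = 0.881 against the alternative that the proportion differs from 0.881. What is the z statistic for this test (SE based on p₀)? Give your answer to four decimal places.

p̂ = 620/683 = 0.9077599.
SE = √(p₀(1−p₀)/n) = √(0.10484/683) = 0.0123894.
z = (0.9077599 − 0.881)/0.0123894 = 0.0267599/0.0123894 = 2.1599.
p-value = 2·P(Z > 2.160) ≈ 0.0308.

z = 2.1599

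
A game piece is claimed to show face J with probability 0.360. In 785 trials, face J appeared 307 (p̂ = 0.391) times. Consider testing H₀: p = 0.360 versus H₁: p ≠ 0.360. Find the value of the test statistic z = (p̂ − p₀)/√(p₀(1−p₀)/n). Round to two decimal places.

z = 1.81

p̂ = 307/785 ≈ 0.39108.
Under H₀, SE = √(0.36·0.64/785) = √(0.000293503) = 0.01713.
z = (0.39108 − 0.36)/0.01713 = 0.03108/0.01713 = 1.81.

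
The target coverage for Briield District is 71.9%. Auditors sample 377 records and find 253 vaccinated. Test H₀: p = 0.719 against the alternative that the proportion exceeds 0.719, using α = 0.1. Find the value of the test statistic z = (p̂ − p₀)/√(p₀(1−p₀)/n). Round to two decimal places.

z = -2.07

p̂ = 253/377 ≈ 0.6711.
Under H₀, SE = √(0.719·0.281/377) = √(0.000535912) = 0.0231.
z = (0.6711 − 0.719)/0.0231 = -0.0479/0.0231 = -2.07.
p-value = P(Z > -2.070) ≈ 0.9808. With α = 0.1, fail to reject H₀.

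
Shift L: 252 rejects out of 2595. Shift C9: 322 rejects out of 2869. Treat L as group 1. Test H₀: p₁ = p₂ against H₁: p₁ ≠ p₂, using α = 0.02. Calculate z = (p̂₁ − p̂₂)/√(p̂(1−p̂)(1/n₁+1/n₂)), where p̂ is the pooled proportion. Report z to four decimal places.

p̂₁ = 252/2595 ≈ 0.0971098, p̂₂ = 322/2869 ≈ 0.1122342.
Pooled p̂ = (252+322)/(2595+2869) = 574/5464 = 0.1050512.
SE = √(0.0940155 × 0.00073391) = 0.0083066.
z = (0.0971098 − 0.1122342)/0.0083066 = -0.0151244/0.0083066 = -1.8208.
Two-sided p-value ≈ 2·Φ(−1.821) = 0.0686, so at α = 0.02 we fail to reject H₀.

z = -1.8208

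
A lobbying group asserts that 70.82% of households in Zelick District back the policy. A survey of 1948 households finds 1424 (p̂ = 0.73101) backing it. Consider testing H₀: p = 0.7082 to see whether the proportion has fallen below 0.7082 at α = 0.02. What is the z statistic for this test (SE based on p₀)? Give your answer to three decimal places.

p̂ = 1424/1948 = 0.731006.
Standard error under H₀: √(0.7082×0.2918/1948) = 0.010300.
z = (0.731006 − 0.7082)/0.010300 = 0.022806/0.010300 = 2.214.
p-value = P(Z < 2.214) ≈ 0.9866. With α = 0.02, fail to reject H₀.

z = 2.214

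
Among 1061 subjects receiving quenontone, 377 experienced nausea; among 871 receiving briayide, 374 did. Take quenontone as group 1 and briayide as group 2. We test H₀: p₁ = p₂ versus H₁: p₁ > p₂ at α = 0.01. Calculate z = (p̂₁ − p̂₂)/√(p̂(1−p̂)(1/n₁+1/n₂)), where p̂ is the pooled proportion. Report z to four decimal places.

p̂₁ = 377/1061 = 0.3553252, p̂₂ = 374/871 = 0.4293915.
Pooled p̂ = (377+374)/(1061+871) = 751/1932 = 0.3887164.
SE = √(p̂(1−p̂)(1/n₁+1/n₂)) = √(0.3887164·0.6112836·0.00209061) = √(0.000496763) = 0.0222882.
z = (0.3553252 − 0.4293915)/0.0222882 = -0.0740663/0.0222882 = -3.3231.
p-value = P(Z > -3.323) ≈ 0.9996, so at α = 0.01 we fail to reject H₀.

z = -3.3231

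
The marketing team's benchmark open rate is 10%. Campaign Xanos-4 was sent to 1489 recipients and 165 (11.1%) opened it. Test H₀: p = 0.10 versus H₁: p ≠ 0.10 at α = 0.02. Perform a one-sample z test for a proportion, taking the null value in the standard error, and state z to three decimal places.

z = 1.391

p̂ = 165/1489 ≈ 0.11081.
SE = √(p₀(1−p₀)/n) = √(0.09/1489) = 0.00777.
z = (0.11081 − 0.1)/0.00777 = 0.01081/0.00777 = 1.391.
p-value = 2·P(Z > 1.391) ≈ 0.1643. With α = 0.02, fail to reject H₀.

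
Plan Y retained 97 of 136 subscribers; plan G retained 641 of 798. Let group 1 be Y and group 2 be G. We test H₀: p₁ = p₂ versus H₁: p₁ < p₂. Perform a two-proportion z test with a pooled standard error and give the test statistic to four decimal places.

p̂₁ = 97/136 = 0.713235, p̂₂ = 641/798 = 0.803258.
Pooled p̂ = (97+641)/(136+798) = 738/934 = 0.790150.
SE = √(0.165813 × 0.00860607) = 0.037776.
z = (0.713235 − 0.803258)/0.037776 = -0.090023/0.037776 = -2.3831.

z = -2.3831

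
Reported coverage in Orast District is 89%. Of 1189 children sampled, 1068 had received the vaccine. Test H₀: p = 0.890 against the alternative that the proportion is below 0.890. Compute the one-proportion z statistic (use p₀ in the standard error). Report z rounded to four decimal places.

z = 0.9074

p̂ = 1068/1189 = 0.898234.
Standard error under H₀: √(0.89×0.11/1189) = 0.009074.
z = (0.898234 − 0.89)/0.009074 = 0.008234/0.009074 = 0.9074.
p-value = P(Z < 0.907) ≈ 0.8179.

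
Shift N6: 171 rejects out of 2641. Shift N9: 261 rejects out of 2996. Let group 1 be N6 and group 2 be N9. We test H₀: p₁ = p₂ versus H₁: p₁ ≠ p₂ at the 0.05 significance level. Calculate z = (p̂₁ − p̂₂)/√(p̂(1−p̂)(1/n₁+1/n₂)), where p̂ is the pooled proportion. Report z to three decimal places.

p̂₁ = 171/2641 ≈ 0.064748, p̂₂ = 261/2996 ≈ 0.087116.
Pooled p̂ = (171+261)/(2641+2996) = 432/5637 = 0.076637.
SE = √(0.0707634 × 0.000712423) = 0.007100.
z = (0.064748 − 0.087116)/0.007100 = -0.022368/0.007100 = -3.150.
Two-sided p-value ≈ 2·Φ(−3.150) = 0.0016; since p < α = 0.05, reject H₀.

z = -3.150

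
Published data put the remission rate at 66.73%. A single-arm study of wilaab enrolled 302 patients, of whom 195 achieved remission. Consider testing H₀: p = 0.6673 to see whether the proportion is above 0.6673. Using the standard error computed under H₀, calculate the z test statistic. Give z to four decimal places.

z = -0.7968

p̂ = 195/302 = 0.6456954.
Standard error under H₀: √(0.6673×0.3327/302) = 0.0271134.
z = (0.6456954 − 0.6673)/0.0271134 = -0.0216046/0.0271134 = -0.7968.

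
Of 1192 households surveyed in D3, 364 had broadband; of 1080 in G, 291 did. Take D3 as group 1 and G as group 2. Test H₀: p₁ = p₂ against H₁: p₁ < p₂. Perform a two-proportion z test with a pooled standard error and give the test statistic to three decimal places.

p̂₁ = 364/1192 = 0.30537, p̂₂ = 291/1080 = 0.26944.
Pooled p̂ = (364+291)/(1192+1080) = 655/2272 = 0.28829.
SE = √(p̂(1−p̂)(1/n₁+1/n₂)) = √(0.28829·0.71171·0.00176485) = √(0.000362112) = 0.01903.
z = (0.30537 − 0.26944)/0.01903 = 0.03593/0.01903 = 1.888.
p-value = P(Z < 1.888) ≈ 0.9705.

z = 1.888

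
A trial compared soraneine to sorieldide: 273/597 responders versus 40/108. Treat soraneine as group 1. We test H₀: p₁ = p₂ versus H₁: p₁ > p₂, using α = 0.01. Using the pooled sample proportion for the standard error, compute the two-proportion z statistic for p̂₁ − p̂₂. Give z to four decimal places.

p̂₁ = 273/597 ≈ 0.457286, p̂₂ = 40/108 ≈ 0.370370.
Pooled p̂ = (273+40)/(597+108) = 313/705 = 0.443972.
SE = √(p̂(1−p̂)(1/n₁+1/n₂)) = √(0.443972·0.556028·0.0109343) = √(0.00269925) = 0.051954.
z = (0.457286 − 0.370370)/0.051954 = 0.086916/0.051954 = 1.6729.
p-value = P(Z > 1.673) ≈ 0.0472; since p > α = 0.01, fail to reject H₀.

z = 1.6729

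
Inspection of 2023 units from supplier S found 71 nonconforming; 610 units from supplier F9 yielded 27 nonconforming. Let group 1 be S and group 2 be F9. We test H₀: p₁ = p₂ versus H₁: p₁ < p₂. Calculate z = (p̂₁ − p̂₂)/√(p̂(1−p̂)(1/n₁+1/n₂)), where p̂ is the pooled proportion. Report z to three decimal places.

z = -1.048

p̂₁ = 71/2023 = 0.03510, p̂₂ = 27/610 = 0.04426.
Pooled p̂ = (71+27)/(2023+610) = 98/2633 = 0.03722.
SE = √(p̂(1−p̂)(1/n₁+1/n₂)) = √(0.03722·0.96278·0.00213366) = √(7.64588e-05) = 0.00874.
z = (0.03510 − 0.04426)/0.00874 = -0.00916/0.00874 = -1.048.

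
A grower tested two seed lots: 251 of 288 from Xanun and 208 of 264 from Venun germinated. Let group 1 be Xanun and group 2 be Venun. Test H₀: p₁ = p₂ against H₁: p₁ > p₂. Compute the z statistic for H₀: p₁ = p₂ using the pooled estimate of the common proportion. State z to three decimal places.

p̂₁ = 251/288 ≈ 0.87153, p̂₂ = 208/264 ≈ 0.78788.
Pooled p̂ = (251+208)/(288+264) = 459/552 = 0.83152.
SE = √(0.140093 × 0.0072601) = 0.03189.
z = (0.87153 − 0.78788)/0.03189 = 0.08365/0.03189 = 2.623.
p-value = P(Z > 2.623) ≈ 0.0044.

z = 2.623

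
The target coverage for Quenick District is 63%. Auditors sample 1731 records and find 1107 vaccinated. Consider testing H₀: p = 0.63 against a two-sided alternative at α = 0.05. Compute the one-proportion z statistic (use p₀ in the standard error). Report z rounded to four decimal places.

p̂ = 1107/1731 = 0.6395147.
SE = √(p₀(1−p₀)/n) = √(0.2331/1731) = 0.0116044.
z = (0.6395147 − 0.63)/0.0116044 = 0.0095147/0.0116044 = 0.8199.
p-value = 2·P(Z > 0.820) ≈ 0.4123; since p > α = 0.05, fail to reject H₀.

z = 0.8199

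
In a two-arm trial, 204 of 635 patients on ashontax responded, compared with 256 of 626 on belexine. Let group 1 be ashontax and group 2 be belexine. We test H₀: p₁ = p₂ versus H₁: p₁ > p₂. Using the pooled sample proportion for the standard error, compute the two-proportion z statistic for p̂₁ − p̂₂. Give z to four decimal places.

p̂₁ = 204/635 ≈ 0.321260, p̂₂ = 256/626 ≈ 0.408946.
Pooled p̂ = (204+256)/(635+626) = 460/1261 = 0.364790.
SE = √(p̂(1−p̂)(1/n₁+1/n₂)) = √(0.364790·0.635210·0.00317225) = √(0.000735067) = 0.027112.
z = (0.321260 − 0.408946)/0.027112 = -0.087686/0.027112 = -3.2342.

z = -3.2342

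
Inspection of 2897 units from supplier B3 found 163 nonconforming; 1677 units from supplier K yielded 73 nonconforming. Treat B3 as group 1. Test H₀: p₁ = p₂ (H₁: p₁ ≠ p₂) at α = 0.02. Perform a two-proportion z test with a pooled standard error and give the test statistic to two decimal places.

z = 1.88

p̂₁ = 163/2897 = 0.0563, p̂₂ = 73/1677 = 0.0435.
Pooled p̂ = (163+73)/(2897+1677) = 236/4574 = 0.0516.
SE = √(p̂(1−p̂)(1/n₁+1/n₂)) = √(0.0516·0.9484·0.000941488) = √(4.60706e-05) = 0.0068.
z = (0.0563 − 0.0435)/0.0068 = 0.0128/0.0068 = 1.88.
p-value = 2·P(Z > 1.876) ≈ 0.0606. With α = 0.02, fail to reject H₀.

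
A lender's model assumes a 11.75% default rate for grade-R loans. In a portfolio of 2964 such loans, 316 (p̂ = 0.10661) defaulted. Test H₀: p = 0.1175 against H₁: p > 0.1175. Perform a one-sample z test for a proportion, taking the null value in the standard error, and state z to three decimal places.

z = -1.841

p̂ = 316/2964 ≈ 0.106613.
SE = √(p₀(1−p₀)/n) = √(0.10369/2964) = 0.005915.
z = (0.106613 − 0.1175)/0.005915 = -0.010887/0.005915 = -1.841.
p-value = P(Z > -1.841) ≈ 0.9672.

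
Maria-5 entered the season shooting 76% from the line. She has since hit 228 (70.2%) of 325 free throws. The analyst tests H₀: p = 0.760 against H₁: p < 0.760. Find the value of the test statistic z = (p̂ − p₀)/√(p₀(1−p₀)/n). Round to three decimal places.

p̂ = 228/325 ≈ 0.70154.
SE = √(p₀(1−p₀)/n) = √(0.1824/325) = 0.02369.
z = (0.70154 − 0.76)/0.02369 = -0.05846/0.02369 = -2.468.
p-value = P(Z < -2.468) ≈ 0.0068.

z = -2.468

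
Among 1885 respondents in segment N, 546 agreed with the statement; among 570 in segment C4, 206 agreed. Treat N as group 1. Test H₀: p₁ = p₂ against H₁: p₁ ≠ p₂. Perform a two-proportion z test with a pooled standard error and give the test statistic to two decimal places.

p̂₁ = 546/1885 ≈ 0.2897, p̂₂ = 206/570 ≈ 0.3614.
Pooled p̂ = (546+206)/(1885+570) = 752/2455 = 0.3063.
SE = √(0.212486 × 0.00228489) = 0.0220.
z = (0.2897 − 0.3614)/0.0220 = -0.0717/0.0220 = -3.26.

z = -3.26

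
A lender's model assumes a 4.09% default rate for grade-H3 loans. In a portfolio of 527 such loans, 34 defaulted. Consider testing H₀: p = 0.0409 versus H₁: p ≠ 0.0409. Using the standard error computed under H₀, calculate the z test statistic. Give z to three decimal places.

p̂ = 34/527 ≈ 0.06452.
Standard error under H₀: √(0.0409×0.9591/527) = 0.00863.
z = (0.06452 − 0.0409)/0.00863 = 0.02362/0.00863 = 2.737.
p-value = 2·P(Z > 2.737) ≈ 0.0062.

z = 2.737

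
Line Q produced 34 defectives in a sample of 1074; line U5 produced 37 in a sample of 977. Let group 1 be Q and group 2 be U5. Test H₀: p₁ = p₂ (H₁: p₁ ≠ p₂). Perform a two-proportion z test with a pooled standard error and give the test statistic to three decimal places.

z = -0.769

p̂₁ = 34/1074 = 0.03166, p̂₂ = 37/977 = 0.03787.
Pooled p̂ = (34+37)/(1074+977) = 71/2051 = 0.03462.
SE = √(0.0334189 × 0.00195464) = 0.00808.
z = (0.03166 − 0.03787)/0.00808 = -0.00621/0.00808 = -0.769.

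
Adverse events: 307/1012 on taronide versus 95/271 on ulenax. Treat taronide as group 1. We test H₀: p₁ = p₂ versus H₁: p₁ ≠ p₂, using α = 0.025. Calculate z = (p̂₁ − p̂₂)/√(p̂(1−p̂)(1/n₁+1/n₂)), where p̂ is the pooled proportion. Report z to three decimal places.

p̂₁ = 307/1012 = 0.303360, p̂₂ = 95/271 = 0.350554.
Pooled p̂ = (307+95)/(1012+271) = 402/1283 = 0.313328.
SE = √(0.215154 × 0.00467818) = 0.031726.
z = (0.303360 − 0.350554)/0.031726 = -0.047194/0.031726 = -1.488.
Two-sided p-value ≈ 2·Φ(−1.488) = 0.1369, so at α = 0.025 we fail to reject H₀.

z = -1.488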